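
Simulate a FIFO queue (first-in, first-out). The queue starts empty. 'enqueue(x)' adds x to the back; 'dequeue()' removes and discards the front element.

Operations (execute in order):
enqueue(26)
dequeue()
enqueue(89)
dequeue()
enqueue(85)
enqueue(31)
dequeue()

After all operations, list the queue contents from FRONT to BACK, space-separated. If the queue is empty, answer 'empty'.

enqueue(26): [26]
dequeue(): []
enqueue(89): [89]
dequeue(): []
enqueue(85): [85]
enqueue(31): [85, 31]
dequeue(): [31]

Answer: 31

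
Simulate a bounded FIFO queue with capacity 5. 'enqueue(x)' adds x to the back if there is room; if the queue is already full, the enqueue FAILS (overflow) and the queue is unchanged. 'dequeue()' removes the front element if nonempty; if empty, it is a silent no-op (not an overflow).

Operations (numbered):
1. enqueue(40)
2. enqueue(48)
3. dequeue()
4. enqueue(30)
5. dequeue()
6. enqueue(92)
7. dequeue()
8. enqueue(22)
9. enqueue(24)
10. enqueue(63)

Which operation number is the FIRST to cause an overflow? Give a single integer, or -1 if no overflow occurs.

Answer: -1

Derivation:
1. enqueue(40): size=1
2. enqueue(48): size=2
3. dequeue(): size=1
4. enqueue(30): size=2
5. dequeue(): size=1
6. enqueue(92): size=2
7. dequeue(): size=1
8. enqueue(22): size=2
9. enqueue(24): size=3
10. enqueue(63): size=4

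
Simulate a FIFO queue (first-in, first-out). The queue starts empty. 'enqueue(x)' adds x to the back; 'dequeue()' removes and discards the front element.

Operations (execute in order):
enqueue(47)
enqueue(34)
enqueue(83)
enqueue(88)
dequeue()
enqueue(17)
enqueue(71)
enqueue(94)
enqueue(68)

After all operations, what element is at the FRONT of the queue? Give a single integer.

Answer: 34

Derivation:
enqueue(47): queue = [47]
enqueue(34): queue = [47, 34]
enqueue(83): queue = [47, 34, 83]
enqueue(88): queue = [47, 34, 83, 88]
dequeue(): queue = [34, 83, 88]
enqueue(17): queue = [34, 83, 88, 17]
enqueue(71): queue = [34, 83, 88, 17, 71]
enqueue(94): queue = [34, 83, 88, 17, 71, 94]
enqueue(68): queue = [34, 83, 88, 17, 71, 94, 68]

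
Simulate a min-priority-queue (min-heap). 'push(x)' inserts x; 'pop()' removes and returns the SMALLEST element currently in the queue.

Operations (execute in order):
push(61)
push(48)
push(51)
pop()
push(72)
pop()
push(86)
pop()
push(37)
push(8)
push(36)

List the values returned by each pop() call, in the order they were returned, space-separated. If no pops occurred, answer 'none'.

Answer: 48 51 61

Derivation:
push(61): heap contents = [61]
push(48): heap contents = [48, 61]
push(51): heap contents = [48, 51, 61]
pop() → 48: heap contents = [51, 61]
push(72): heap contents = [51, 61, 72]
pop() → 51: heap contents = [61, 72]
push(86): heap contents = [61, 72, 86]
pop() → 61: heap contents = [72, 86]
push(37): heap contents = [37, 72, 86]
push(8): heap contents = [8, 37, 72, 86]
push(36): heap contents = [8, 36, 37, 72, 86]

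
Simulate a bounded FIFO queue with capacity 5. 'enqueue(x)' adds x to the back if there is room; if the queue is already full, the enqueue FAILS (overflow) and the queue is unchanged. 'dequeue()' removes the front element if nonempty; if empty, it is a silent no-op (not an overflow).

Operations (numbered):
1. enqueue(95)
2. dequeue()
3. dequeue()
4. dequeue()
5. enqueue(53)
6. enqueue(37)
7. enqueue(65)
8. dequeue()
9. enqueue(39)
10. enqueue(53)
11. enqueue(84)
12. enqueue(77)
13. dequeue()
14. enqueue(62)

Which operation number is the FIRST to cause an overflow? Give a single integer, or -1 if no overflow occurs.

1. enqueue(95): size=1
2. dequeue(): size=0
3. dequeue(): empty, no-op, size=0
4. dequeue(): empty, no-op, size=0
5. enqueue(53): size=1
6. enqueue(37): size=2
7. enqueue(65): size=3
8. dequeue(): size=2
9. enqueue(39): size=3
10. enqueue(53): size=4
11. enqueue(84): size=5
12. enqueue(77): size=5=cap → OVERFLOW (fail)
13. dequeue(): size=4
14. enqueue(62): size=5

Answer: 12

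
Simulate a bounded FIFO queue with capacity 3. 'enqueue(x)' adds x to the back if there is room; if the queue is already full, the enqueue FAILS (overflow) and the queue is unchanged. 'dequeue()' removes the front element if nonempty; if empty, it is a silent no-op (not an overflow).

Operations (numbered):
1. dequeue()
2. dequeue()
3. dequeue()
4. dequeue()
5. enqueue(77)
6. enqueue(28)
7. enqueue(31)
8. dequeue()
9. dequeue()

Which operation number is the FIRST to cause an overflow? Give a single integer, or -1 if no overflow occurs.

Answer: -1

Derivation:
1. dequeue(): empty, no-op, size=0
2. dequeue(): empty, no-op, size=0
3. dequeue(): empty, no-op, size=0
4. dequeue(): empty, no-op, size=0
5. enqueue(77): size=1
6. enqueue(28): size=2
7. enqueue(31): size=3
8. dequeue(): size=2
9. dequeue(): size=1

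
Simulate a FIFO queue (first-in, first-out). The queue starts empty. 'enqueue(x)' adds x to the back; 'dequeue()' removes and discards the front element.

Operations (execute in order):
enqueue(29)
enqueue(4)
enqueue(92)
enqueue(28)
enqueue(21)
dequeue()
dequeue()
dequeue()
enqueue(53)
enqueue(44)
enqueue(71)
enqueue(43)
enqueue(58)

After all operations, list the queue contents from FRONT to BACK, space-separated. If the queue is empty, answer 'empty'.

enqueue(29): [29]
enqueue(4): [29, 4]
enqueue(92): [29, 4, 92]
enqueue(28): [29, 4, 92, 28]
enqueue(21): [29, 4, 92, 28, 21]
dequeue(): [4, 92, 28, 21]
dequeue(): [92, 28, 21]
dequeue(): [28, 21]
enqueue(53): [28, 21, 53]
enqueue(44): [28, 21, 53, 44]
enqueue(71): [28, 21, 53, 44, 71]
enqueue(43): [28, 21, 53, 44, 71, 43]
enqueue(58): [28, 21, 53, 44, 71, 43, 58]

Answer: 28 21 53 44 71 43 58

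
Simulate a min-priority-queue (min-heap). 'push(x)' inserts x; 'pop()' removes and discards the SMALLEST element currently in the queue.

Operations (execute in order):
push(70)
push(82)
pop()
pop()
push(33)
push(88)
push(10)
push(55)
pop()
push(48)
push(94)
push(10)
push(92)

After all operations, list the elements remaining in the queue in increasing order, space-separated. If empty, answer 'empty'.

push(70): heap contents = [70]
push(82): heap contents = [70, 82]
pop() → 70: heap contents = [82]
pop() → 82: heap contents = []
push(33): heap contents = [33]
push(88): heap contents = [33, 88]
push(10): heap contents = [10, 33, 88]
push(55): heap contents = [10, 33, 55, 88]
pop() → 10: heap contents = [33, 55, 88]
push(48): heap contents = [33, 48, 55, 88]
push(94): heap contents = [33, 48, 55, 88, 94]
push(10): heap contents = [10, 33, 48, 55, 88, 94]
push(92): heap contents = [10, 33, 48, 55, 88, 92, 94]

Answer: 10 33 48 55 88 92 94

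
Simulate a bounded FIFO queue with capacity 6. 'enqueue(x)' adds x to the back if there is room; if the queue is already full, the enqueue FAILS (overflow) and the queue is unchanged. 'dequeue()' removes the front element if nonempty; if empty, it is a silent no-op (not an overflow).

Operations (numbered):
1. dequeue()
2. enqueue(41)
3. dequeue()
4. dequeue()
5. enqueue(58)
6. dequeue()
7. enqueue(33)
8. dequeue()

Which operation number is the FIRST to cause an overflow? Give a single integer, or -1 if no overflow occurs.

Answer: -1

Derivation:
1. dequeue(): empty, no-op, size=0
2. enqueue(41): size=1
3. dequeue(): size=0
4. dequeue(): empty, no-op, size=0
5. enqueue(58): size=1
6. dequeue(): size=0
7. enqueue(33): size=1
8. dequeue(): size=0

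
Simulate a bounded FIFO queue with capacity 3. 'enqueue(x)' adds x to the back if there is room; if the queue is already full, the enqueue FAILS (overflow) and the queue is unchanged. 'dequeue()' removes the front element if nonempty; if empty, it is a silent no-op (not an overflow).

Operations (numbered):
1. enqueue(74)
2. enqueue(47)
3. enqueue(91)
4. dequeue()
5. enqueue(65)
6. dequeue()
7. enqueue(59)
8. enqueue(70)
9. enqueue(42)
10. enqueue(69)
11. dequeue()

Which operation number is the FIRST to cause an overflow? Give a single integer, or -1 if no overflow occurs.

1. enqueue(74): size=1
2. enqueue(47): size=2
3. enqueue(91): size=3
4. dequeue(): size=2
5. enqueue(65): size=3
6. dequeue(): size=2
7. enqueue(59): size=3
8. enqueue(70): size=3=cap → OVERFLOW (fail)
9. enqueue(42): size=3=cap → OVERFLOW (fail)
10. enqueue(69): size=3=cap → OVERFLOW (fail)
11. dequeue(): size=2

Answer: 8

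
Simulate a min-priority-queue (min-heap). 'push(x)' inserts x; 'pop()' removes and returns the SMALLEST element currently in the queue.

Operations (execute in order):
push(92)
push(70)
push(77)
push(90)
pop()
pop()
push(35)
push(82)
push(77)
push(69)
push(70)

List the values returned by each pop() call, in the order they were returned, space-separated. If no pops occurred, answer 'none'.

Answer: 70 77

Derivation:
push(92): heap contents = [92]
push(70): heap contents = [70, 92]
push(77): heap contents = [70, 77, 92]
push(90): heap contents = [70, 77, 90, 92]
pop() → 70: heap contents = [77, 90, 92]
pop() → 77: heap contents = [90, 92]
push(35): heap contents = [35, 90, 92]
push(82): heap contents = [35, 82, 90, 92]
push(77): heap contents = [35, 77, 82, 90, 92]
push(69): heap contents = [35, 69, 77, 82, 90, 92]
push(70): heap contents = [35, 69, 70, 77, 82, 90, 92]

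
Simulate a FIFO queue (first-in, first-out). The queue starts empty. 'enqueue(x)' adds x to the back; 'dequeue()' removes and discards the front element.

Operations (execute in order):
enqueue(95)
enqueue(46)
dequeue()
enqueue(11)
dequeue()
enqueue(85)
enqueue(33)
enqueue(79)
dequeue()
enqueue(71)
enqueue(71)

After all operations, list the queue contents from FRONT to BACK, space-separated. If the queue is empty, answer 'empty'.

Answer: 85 33 79 71 71

Derivation:
enqueue(95): [95]
enqueue(46): [95, 46]
dequeue(): [46]
enqueue(11): [46, 11]
dequeue(): [11]
enqueue(85): [11, 85]
enqueue(33): [11, 85, 33]
enqueue(79): [11, 85, 33, 79]
dequeue(): [85, 33, 79]
enqueue(71): [85, 33, 79, 71]
enqueue(71): [85, 33, 79, 71, 71]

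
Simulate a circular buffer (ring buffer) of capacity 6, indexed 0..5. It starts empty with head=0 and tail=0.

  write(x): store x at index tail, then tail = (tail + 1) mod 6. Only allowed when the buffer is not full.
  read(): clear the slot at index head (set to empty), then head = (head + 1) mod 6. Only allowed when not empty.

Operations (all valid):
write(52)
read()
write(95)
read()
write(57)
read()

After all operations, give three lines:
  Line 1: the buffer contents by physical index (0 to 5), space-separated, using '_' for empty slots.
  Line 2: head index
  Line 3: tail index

write(52): buf=[52 _ _ _ _ _], head=0, tail=1, size=1
read(): buf=[_ _ _ _ _ _], head=1, tail=1, size=0
write(95): buf=[_ 95 _ _ _ _], head=1, tail=2, size=1
read(): buf=[_ _ _ _ _ _], head=2, tail=2, size=0
write(57): buf=[_ _ 57 _ _ _], head=2, tail=3, size=1
read(): buf=[_ _ _ _ _ _], head=3, tail=3, size=0

Answer: _ _ _ _ _ _
3
3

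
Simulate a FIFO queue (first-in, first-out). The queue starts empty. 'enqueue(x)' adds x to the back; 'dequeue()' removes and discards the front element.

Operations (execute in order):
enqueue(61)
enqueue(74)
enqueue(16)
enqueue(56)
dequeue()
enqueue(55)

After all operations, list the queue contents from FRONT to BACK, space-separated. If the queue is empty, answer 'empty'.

Answer: 74 16 56 55

Derivation:
enqueue(61): [61]
enqueue(74): [61, 74]
enqueue(16): [61, 74, 16]
enqueue(56): [61, 74, 16, 56]
dequeue(): [74, 16, 56]
enqueue(55): [74, 16, 56, 55]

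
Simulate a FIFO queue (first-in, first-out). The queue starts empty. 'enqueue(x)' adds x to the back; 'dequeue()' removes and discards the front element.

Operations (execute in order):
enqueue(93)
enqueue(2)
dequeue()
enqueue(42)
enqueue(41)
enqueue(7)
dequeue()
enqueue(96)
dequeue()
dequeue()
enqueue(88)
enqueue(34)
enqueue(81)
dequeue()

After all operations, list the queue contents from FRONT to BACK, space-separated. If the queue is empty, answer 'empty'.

enqueue(93): [93]
enqueue(2): [93, 2]
dequeue(): [2]
enqueue(42): [2, 42]
enqueue(41): [2, 42, 41]
enqueue(7): [2, 42, 41, 7]
dequeue(): [42, 41, 7]
enqueue(96): [42, 41, 7, 96]
dequeue(): [41, 7, 96]
dequeue(): [7, 96]
enqueue(88): [7, 96, 88]
enqueue(34): [7, 96, 88, 34]
enqueue(81): [7, 96, 88, 34, 81]
dequeue(): [96, 88, 34, 81]

Answer: 96 88 34 81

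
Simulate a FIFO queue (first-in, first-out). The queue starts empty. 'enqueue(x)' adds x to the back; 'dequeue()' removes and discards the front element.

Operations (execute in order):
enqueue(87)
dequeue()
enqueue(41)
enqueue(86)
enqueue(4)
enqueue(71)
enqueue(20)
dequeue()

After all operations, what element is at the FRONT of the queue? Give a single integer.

enqueue(87): queue = [87]
dequeue(): queue = []
enqueue(41): queue = [41]
enqueue(86): queue = [41, 86]
enqueue(4): queue = [41, 86, 4]
enqueue(71): queue = [41, 86, 4, 71]
enqueue(20): queue = [41, 86, 4, 71, 20]
dequeue(): queue = [86, 4, 71, 20]

Answer: 86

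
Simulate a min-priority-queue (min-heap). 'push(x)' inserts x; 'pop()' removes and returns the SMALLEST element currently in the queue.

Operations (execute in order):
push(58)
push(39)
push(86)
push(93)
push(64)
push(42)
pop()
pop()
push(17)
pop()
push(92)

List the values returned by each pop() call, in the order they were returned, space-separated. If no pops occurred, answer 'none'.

Answer: 39 42 17

Derivation:
push(58): heap contents = [58]
push(39): heap contents = [39, 58]
push(86): heap contents = [39, 58, 86]
push(93): heap contents = [39, 58, 86, 93]
push(64): heap contents = [39, 58, 64, 86, 93]
push(42): heap contents = [39, 42, 58, 64, 86, 93]
pop() → 39: heap contents = [42, 58, 64, 86, 93]
pop() → 42: heap contents = [58, 64, 86, 93]
push(17): heap contents = [17, 58, 64, 86, 93]
pop() → 17: heap contents = [58, 64, 86, 93]
push(92): heap contents = [58, 64, 86, 92, 93]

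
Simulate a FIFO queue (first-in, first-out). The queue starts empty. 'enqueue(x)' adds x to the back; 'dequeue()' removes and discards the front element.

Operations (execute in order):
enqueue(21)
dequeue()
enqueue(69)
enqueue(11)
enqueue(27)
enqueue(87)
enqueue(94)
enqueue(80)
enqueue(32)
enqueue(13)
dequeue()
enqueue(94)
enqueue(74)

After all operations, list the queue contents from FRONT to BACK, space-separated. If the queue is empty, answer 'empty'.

enqueue(21): [21]
dequeue(): []
enqueue(69): [69]
enqueue(11): [69, 11]
enqueue(27): [69, 11, 27]
enqueue(87): [69, 11, 27, 87]
enqueue(94): [69, 11, 27, 87, 94]
enqueue(80): [69, 11, 27, 87, 94, 80]
enqueue(32): [69, 11, 27, 87, 94, 80, 32]
enqueue(13): [69, 11, 27, 87, 94, 80, 32, 13]
dequeue(): [11, 27, 87, 94, 80, 32, 13]
enqueue(94): [11, 27, 87, 94, 80, 32, 13, 94]
enqueue(74): [11, 27, 87, 94, 80, 32, 13, 94, 74]

Answer: 11 27 87 94 80 32 13 94 74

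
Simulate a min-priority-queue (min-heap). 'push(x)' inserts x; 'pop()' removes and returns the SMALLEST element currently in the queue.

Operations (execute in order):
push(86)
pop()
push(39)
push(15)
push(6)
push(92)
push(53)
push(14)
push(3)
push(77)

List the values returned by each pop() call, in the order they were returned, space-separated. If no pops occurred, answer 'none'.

Answer: 86

Derivation:
push(86): heap contents = [86]
pop() → 86: heap contents = []
push(39): heap contents = [39]
push(15): heap contents = [15, 39]
push(6): heap contents = [6, 15, 39]
push(92): heap contents = [6, 15, 39, 92]
push(53): heap contents = [6, 15, 39, 53, 92]
push(14): heap contents = [6, 14, 15, 39, 53, 92]
push(3): heap contents = [3, 6, 14, 15, 39, 53, 92]
push(77): heap contents = [3, 6, 14, 15, 39, 53, 77, 92]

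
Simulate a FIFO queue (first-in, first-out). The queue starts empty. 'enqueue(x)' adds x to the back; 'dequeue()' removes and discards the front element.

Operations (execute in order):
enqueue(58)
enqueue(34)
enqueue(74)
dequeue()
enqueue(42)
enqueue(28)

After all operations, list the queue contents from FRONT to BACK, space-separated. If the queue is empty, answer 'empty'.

enqueue(58): [58]
enqueue(34): [58, 34]
enqueue(74): [58, 34, 74]
dequeue(): [34, 74]
enqueue(42): [34, 74, 42]
enqueue(28): [34, 74, 42, 28]

Answer: 34 74 42 28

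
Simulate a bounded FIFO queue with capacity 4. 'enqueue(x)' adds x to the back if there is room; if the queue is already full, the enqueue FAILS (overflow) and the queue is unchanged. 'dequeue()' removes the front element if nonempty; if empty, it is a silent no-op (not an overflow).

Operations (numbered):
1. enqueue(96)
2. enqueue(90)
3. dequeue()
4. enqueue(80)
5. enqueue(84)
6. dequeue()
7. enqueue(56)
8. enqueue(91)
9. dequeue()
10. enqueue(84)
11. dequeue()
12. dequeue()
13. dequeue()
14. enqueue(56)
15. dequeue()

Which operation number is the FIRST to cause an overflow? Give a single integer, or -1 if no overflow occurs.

Answer: -1

Derivation:
1. enqueue(96): size=1
2. enqueue(90): size=2
3. dequeue(): size=1
4. enqueue(80): size=2
5. enqueue(84): size=3
6. dequeue(): size=2
7. enqueue(56): size=3
8. enqueue(91): size=4
9. dequeue(): size=3
10. enqueue(84): size=4
11. dequeue(): size=3
12. dequeue(): size=2
13. dequeue(): size=1
14. enqueue(56): size=2
15. dequeue(): size=1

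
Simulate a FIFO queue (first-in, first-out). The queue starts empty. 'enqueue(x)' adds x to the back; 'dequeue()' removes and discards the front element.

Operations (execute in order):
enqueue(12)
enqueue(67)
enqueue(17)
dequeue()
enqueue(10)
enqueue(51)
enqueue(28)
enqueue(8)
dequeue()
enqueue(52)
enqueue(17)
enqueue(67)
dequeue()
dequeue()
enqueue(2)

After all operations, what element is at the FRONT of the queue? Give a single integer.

enqueue(12): queue = [12]
enqueue(67): queue = [12, 67]
enqueue(17): queue = [12, 67, 17]
dequeue(): queue = [67, 17]
enqueue(10): queue = [67, 17, 10]
enqueue(51): queue = [67, 17, 10, 51]
enqueue(28): queue = [67, 17, 10, 51, 28]
enqueue(8): queue = [67, 17, 10, 51, 28, 8]
dequeue(): queue = [17, 10, 51, 28, 8]
enqueue(52): queue = [17, 10, 51, 28, 8, 52]
enqueue(17): queue = [17, 10, 51, 28, 8, 52, 17]
enqueue(67): queue = [17, 10, 51, 28, 8, 52, 17, 67]
dequeue(): queue = [10, 51, 28, 8, 52, 17, 67]
dequeue(): queue = [51, 28, 8, 52, 17, 67]
enqueue(2): queue = [51, 28, 8, 52, 17, 67, 2]

Answer: 51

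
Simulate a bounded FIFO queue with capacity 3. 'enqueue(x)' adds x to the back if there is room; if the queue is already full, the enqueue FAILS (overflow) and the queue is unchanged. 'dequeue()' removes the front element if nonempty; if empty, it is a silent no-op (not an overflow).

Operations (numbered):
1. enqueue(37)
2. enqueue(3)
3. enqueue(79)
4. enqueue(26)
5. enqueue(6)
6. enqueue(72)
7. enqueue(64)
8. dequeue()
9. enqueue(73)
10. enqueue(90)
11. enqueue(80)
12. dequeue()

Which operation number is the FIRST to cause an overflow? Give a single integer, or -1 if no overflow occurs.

1. enqueue(37): size=1
2. enqueue(3): size=2
3. enqueue(79): size=3
4. enqueue(26): size=3=cap → OVERFLOW (fail)
5. enqueue(6): size=3=cap → OVERFLOW (fail)
6. enqueue(72): size=3=cap → OVERFLOW (fail)
7. enqueue(64): size=3=cap → OVERFLOW (fail)
8. dequeue(): size=2
9. enqueue(73): size=3
10. enqueue(90): size=3=cap → OVERFLOW (fail)
11. enqueue(80): size=3=cap → OVERFLOW (fail)
12. dequeue(): size=2

Answer: 4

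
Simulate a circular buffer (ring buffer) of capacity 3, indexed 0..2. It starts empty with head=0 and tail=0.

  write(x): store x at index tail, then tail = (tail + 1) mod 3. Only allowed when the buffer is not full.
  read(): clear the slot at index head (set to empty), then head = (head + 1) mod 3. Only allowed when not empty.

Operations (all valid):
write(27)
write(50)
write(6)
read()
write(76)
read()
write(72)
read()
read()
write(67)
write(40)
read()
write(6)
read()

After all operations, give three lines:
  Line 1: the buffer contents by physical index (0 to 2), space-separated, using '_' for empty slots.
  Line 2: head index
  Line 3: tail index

write(27): buf=[27 _ _], head=0, tail=1, size=1
write(50): buf=[27 50 _], head=0, tail=2, size=2
write(6): buf=[27 50 6], head=0, tail=0, size=3
read(): buf=[_ 50 6], head=1, tail=0, size=2
write(76): buf=[76 50 6], head=1, tail=1, size=3
read(): buf=[76 _ 6], head=2, tail=1, size=2
write(72): buf=[76 72 6], head=2, tail=2, size=3
read(): buf=[76 72 _], head=0, tail=2, size=2
read(): buf=[_ 72 _], head=1, tail=2, size=1
write(67): buf=[_ 72 67], head=1, tail=0, size=2
write(40): buf=[40 72 67], head=1, tail=1, size=3
read(): buf=[40 _ 67], head=2, tail=1, size=2
write(6): buf=[40 6 67], head=2, tail=2, size=3
read(): buf=[40 6 _], head=0, tail=2, size=2

Answer: 40 6 _
0
2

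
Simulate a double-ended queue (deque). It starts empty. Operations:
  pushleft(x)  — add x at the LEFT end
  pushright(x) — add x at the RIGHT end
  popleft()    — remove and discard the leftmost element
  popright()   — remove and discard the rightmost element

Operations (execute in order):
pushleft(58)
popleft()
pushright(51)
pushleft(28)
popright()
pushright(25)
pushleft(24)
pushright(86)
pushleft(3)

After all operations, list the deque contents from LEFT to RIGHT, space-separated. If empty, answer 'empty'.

pushleft(58): [58]
popleft(): []
pushright(51): [51]
pushleft(28): [28, 51]
popright(): [28]
pushright(25): [28, 25]
pushleft(24): [24, 28, 25]
pushright(86): [24, 28, 25, 86]
pushleft(3): [3, 24, 28, 25, 86]

Answer: 3 24 28 25 86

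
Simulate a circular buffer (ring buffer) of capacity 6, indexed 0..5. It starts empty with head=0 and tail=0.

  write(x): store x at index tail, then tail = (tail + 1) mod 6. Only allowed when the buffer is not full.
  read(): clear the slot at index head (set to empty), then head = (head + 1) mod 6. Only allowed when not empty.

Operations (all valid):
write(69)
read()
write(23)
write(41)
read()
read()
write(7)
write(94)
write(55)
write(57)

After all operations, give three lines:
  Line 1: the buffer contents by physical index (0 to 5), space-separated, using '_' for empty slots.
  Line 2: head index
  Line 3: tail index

Answer: 57 _ _ 7 94 55
3
1

Derivation:
write(69): buf=[69 _ _ _ _ _], head=0, tail=1, size=1
read(): buf=[_ _ _ _ _ _], head=1, tail=1, size=0
write(23): buf=[_ 23 _ _ _ _], head=1, tail=2, size=1
write(41): buf=[_ 23 41 _ _ _], head=1, tail=3, size=2
read(): buf=[_ _ 41 _ _ _], head=2, tail=3, size=1
read(): buf=[_ _ _ _ _ _], head=3, tail=3, size=0
write(7): buf=[_ _ _ 7 _ _], head=3, tail=4, size=1
write(94): buf=[_ _ _ 7 94 _], head=3, tail=5, size=2
write(55): buf=[_ _ _ 7 94 55], head=3, tail=0, size=3
write(57): buf=[57 _ _ 7 94 55], head=3, tail=1, size=4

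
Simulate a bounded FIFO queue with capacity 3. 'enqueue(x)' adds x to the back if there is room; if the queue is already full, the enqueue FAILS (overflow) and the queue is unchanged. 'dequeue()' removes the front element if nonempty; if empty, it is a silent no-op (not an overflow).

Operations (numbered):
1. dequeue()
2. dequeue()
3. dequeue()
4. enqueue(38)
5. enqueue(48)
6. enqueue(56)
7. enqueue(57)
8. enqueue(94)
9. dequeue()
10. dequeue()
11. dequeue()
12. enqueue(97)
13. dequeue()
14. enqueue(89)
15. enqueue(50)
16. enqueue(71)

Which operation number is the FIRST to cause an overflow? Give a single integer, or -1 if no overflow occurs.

Answer: 7

Derivation:
1. dequeue(): empty, no-op, size=0
2. dequeue(): empty, no-op, size=0
3. dequeue(): empty, no-op, size=0
4. enqueue(38): size=1
5. enqueue(48): size=2
6. enqueue(56): size=3
7. enqueue(57): size=3=cap → OVERFLOW (fail)
8. enqueue(94): size=3=cap → OVERFLOW (fail)
9. dequeue(): size=2
10. dequeue(): size=1
11. dequeue(): size=0
12. enqueue(97): size=1
13. dequeue(): size=0
14. enqueue(89): size=1
15. enqueue(50): size=2
16. enqueue(71): size=3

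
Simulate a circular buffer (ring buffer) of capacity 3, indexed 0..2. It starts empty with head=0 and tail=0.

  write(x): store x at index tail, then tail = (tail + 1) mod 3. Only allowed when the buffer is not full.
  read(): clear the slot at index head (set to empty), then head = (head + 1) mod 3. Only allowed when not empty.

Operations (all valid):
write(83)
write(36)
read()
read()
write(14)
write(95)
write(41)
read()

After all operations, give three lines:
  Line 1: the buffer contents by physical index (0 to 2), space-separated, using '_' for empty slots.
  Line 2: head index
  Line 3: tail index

Answer: 95 41 _
0
2

Derivation:
write(83): buf=[83 _ _], head=0, tail=1, size=1
write(36): buf=[83 36 _], head=0, tail=2, size=2
read(): buf=[_ 36 _], head=1, tail=2, size=1
read(): buf=[_ _ _], head=2, tail=2, size=0
write(14): buf=[_ _ 14], head=2, tail=0, size=1
write(95): buf=[95 _ 14], head=2, tail=1, size=2
write(41): buf=[95 41 14], head=2, tail=2, size=3
read(): buf=[95 41 _], head=0, tail=2, size=2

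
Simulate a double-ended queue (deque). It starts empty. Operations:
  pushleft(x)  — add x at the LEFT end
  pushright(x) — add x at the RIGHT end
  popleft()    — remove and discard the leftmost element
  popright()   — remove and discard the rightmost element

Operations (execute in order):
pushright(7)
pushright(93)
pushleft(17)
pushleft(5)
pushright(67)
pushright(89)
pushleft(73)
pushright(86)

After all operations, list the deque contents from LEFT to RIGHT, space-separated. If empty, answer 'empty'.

Answer: 73 5 17 7 93 67 89 86

Derivation:
pushright(7): [7]
pushright(93): [7, 93]
pushleft(17): [17, 7, 93]
pushleft(5): [5, 17, 7, 93]
pushright(67): [5, 17, 7, 93, 67]
pushright(89): [5, 17, 7, 93, 67, 89]
pushleft(73): [73, 5, 17, 7, 93, 67, 89]
pushright(86): [73, 5, 17, 7, 93, 67, 89, 86]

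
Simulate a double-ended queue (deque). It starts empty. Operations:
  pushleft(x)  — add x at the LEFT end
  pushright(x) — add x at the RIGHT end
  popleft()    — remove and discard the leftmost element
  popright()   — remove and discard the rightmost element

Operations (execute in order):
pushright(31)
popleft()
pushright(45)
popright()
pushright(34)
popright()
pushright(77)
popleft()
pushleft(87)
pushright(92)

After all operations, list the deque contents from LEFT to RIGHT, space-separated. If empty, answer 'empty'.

Answer: 87 92

Derivation:
pushright(31): [31]
popleft(): []
pushright(45): [45]
popright(): []
pushright(34): [34]
popright(): []
pushright(77): [77]
popleft(): []
pushleft(87): [87]
pushright(92): [87, 92]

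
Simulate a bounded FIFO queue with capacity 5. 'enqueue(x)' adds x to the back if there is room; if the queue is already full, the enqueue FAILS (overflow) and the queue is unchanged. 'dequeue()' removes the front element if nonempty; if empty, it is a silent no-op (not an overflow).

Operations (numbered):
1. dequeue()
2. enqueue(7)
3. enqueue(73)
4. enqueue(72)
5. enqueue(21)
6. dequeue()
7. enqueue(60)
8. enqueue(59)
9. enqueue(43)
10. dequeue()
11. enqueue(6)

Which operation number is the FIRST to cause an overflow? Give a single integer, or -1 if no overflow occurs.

1. dequeue(): empty, no-op, size=0
2. enqueue(7): size=1
3. enqueue(73): size=2
4. enqueue(72): size=3
5. enqueue(21): size=4
6. dequeue(): size=3
7. enqueue(60): size=4
8. enqueue(59): size=5
9. enqueue(43): size=5=cap → OVERFLOW (fail)
10. dequeue(): size=4
11. enqueue(6): size=5

Answer: 9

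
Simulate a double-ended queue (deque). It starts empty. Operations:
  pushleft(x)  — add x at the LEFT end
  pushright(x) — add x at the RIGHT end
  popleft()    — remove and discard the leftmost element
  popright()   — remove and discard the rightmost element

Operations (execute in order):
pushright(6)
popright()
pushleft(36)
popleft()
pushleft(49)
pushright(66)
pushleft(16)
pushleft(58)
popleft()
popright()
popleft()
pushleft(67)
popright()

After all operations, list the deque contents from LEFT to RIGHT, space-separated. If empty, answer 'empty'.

Answer: 67

Derivation:
pushright(6): [6]
popright(): []
pushleft(36): [36]
popleft(): []
pushleft(49): [49]
pushright(66): [49, 66]
pushleft(16): [16, 49, 66]
pushleft(58): [58, 16, 49, 66]
popleft(): [16, 49, 66]
popright(): [16, 49]
popleft(): [49]
pushleft(67): [67, 49]
popright(): [67]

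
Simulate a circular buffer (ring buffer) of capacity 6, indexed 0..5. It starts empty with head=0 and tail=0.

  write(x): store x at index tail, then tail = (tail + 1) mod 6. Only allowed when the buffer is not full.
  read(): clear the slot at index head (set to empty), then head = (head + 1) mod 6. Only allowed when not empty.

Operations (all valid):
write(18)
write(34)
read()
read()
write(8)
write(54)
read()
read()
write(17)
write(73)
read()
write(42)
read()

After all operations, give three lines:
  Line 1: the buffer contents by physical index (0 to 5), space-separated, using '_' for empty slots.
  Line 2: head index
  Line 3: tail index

write(18): buf=[18 _ _ _ _ _], head=0, tail=1, size=1
write(34): buf=[18 34 _ _ _ _], head=0, tail=2, size=2
read(): buf=[_ 34 _ _ _ _], head=1, tail=2, size=1
read(): buf=[_ _ _ _ _ _], head=2, tail=2, size=0
write(8): buf=[_ _ 8 _ _ _], head=2, tail=3, size=1
write(54): buf=[_ _ 8 54 _ _], head=2, tail=4, size=2
read(): buf=[_ _ _ 54 _ _], head=3, tail=4, size=1
read(): buf=[_ _ _ _ _ _], head=4, tail=4, size=0
write(17): buf=[_ _ _ _ 17 _], head=4, tail=5, size=1
write(73): buf=[_ _ _ _ 17 73], head=4, tail=0, size=2
read(): buf=[_ _ _ _ _ 73], head=5, tail=0, size=1
write(42): buf=[42 _ _ _ _ 73], head=5, tail=1, size=2
read(): buf=[42 _ _ _ _ _], head=0, tail=1, size=1

Answer: 42 _ _ _ _ _
0
1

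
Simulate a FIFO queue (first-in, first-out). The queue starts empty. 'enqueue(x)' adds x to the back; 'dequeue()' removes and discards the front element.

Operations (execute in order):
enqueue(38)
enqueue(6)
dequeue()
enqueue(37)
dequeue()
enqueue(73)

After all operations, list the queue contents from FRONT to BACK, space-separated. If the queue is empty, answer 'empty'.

Answer: 37 73

Derivation:
enqueue(38): [38]
enqueue(6): [38, 6]
dequeue(): [6]
enqueue(37): [6, 37]
dequeue(): [37]
enqueue(73): [37, 73]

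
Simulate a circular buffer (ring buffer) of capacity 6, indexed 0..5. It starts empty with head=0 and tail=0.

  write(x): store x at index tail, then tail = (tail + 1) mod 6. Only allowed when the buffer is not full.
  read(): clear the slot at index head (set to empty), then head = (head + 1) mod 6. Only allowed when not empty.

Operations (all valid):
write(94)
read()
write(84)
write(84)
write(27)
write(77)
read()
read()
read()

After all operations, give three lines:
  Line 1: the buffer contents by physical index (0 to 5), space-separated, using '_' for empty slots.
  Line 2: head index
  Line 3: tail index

Answer: _ _ _ _ 77 _
4
5

Derivation:
write(94): buf=[94 _ _ _ _ _], head=0, tail=1, size=1
read(): buf=[_ _ _ _ _ _], head=1, tail=1, size=0
write(84): buf=[_ 84 _ _ _ _], head=1, tail=2, size=1
write(84): buf=[_ 84 84 _ _ _], head=1, tail=3, size=2
write(27): buf=[_ 84 84 27 _ _], head=1, tail=4, size=3
write(77): buf=[_ 84 84 27 77 _], head=1, tail=5, size=4
read(): buf=[_ _ 84 27 77 _], head=2, tail=5, size=3
read(): buf=[_ _ _ 27 77 _], head=3, tail=5, size=2
read(): buf=[_ _ _ _ 77 _], head=4, tail=5, size=1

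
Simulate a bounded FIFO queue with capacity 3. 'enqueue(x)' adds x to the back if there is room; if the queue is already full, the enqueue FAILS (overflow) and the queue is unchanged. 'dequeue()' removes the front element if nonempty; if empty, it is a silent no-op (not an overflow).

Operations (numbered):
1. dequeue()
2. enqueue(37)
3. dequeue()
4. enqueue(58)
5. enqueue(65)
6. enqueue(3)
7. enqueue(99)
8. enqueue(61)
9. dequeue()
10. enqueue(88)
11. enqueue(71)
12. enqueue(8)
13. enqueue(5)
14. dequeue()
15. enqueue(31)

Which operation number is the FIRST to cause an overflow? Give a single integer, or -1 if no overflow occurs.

1. dequeue(): empty, no-op, size=0
2. enqueue(37): size=1
3. dequeue(): size=0
4. enqueue(58): size=1
5. enqueue(65): size=2
6. enqueue(3): size=3
7. enqueue(99): size=3=cap → OVERFLOW (fail)
8. enqueue(61): size=3=cap → OVERFLOW (fail)
9. dequeue(): size=2
10. enqueue(88): size=3
11. enqueue(71): size=3=cap → OVERFLOW (fail)
12. enqueue(8): size=3=cap → OVERFLOW (fail)
13. enqueue(5): size=3=cap → OVERFLOW (fail)
14. dequeue(): size=2
15. enqueue(31): size=3

Answer: 7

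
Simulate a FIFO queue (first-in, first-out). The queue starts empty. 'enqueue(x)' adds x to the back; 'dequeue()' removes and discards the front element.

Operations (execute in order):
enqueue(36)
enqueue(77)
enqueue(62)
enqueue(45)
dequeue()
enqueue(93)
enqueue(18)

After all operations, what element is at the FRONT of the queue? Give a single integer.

enqueue(36): queue = [36]
enqueue(77): queue = [36, 77]
enqueue(62): queue = [36, 77, 62]
enqueue(45): queue = [36, 77, 62, 45]
dequeue(): queue = [77, 62, 45]
enqueue(93): queue = [77, 62, 45, 93]
enqueue(18): queue = [77, 62, 45, 93, 18]

Answer: 77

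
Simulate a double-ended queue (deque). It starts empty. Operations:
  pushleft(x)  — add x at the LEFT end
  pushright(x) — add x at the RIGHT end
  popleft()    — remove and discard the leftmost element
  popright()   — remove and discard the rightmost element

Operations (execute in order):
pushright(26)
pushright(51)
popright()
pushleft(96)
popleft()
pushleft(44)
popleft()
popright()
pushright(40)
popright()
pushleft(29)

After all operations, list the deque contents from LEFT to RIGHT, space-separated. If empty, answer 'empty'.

Answer: 29

Derivation:
pushright(26): [26]
pushright(51): [26, 51]
popright(): [26]
pushleft(96): [96, 26]
popleft(): [26]
pushleft(44): [44, 26]
popleft(): [26]
popright(): []
pushright(40): [40]
popright(): []
pushleft(29): [29]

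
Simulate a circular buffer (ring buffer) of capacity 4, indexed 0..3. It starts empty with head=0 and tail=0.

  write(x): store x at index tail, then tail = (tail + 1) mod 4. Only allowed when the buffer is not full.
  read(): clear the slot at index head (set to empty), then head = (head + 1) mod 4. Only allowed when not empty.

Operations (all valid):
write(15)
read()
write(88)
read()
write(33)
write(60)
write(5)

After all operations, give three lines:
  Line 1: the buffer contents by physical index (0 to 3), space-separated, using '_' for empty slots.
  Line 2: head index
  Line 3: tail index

Answer: 5 _ 33 60
2
1

Derivation:
write(15): buf=[15 _ _ _], head=0, tail=1, size=1
read(): buf=[_ _ _ _], head=1, tail=1, size=0
write(88): buf=[_ 88 _ _], head=1, tail=2, size=1
read(): buf=[_ _ _ _], head=2, tail=2, size=0
write(33): buf=[_ _ 33 _], head=2, tail=3, size=1
write(60): buf=[_ _ 33 60], head=2, tail=0, size=2
write(5): buf=[5 _ 33 60], head=2, tail=1, size=3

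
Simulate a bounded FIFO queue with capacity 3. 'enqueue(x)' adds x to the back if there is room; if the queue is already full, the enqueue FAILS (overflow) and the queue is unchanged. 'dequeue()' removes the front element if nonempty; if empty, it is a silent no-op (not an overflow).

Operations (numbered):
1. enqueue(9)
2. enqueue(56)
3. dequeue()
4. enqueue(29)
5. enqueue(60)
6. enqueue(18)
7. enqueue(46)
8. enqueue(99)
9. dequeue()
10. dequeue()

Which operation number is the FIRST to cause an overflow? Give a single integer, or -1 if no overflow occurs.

Answer: 6

Derivation:
1. enqueue(9): size=1
2. enqueue(56): size=2
3. dequeue(): size=1
4. enqueue(29): size=2
5. enqueue(60): size=3
6. enqueue(18): size=3=cap → OVERFLOW (fail)
7. enqueue(46): size=3=cap → OVERFLOW (fail)
8. enqueue(99): size=3=cap → OVERFLOW (fail)
9. dequeue(): size=2
10. dequeue(): size=1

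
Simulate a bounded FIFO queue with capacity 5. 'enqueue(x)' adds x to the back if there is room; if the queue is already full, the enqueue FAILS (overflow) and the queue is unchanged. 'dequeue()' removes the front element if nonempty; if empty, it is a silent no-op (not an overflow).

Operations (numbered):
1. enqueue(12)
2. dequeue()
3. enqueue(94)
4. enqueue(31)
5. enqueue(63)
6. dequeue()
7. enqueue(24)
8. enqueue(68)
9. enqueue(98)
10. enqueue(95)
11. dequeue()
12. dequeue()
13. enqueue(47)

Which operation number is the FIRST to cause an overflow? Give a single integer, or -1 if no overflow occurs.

1. enqueue(12): size=1
2. dequeue(): size=0
3. enqueue(94): size=1
4. enqueue(31): size=2
5. enqueue(63): size=3
6. dequeue(): size=2
7. enqueue(24): size=3
8. enqueue(68): size=4
9. enqueue(98): size=5
10. enqueue(95): size=5=cap → OVERFLOW (fail)
11. dequeue(): size=4
12. dequeue(): size=3
13. enqueue(47): size=4

Answer: 10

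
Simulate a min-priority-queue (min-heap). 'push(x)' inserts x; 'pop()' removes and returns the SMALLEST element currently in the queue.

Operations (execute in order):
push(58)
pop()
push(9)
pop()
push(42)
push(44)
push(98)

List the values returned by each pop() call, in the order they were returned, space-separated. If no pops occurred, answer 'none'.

Answer: 58 9

Derivation:
push(58): heap contents = [58]
pop() → 58: heap contents = []
push(9): heap contents = [9]
pop() → 9: heap contents = []
push(42): heap contents = [42]
push(44): heap contents = [42, 44]
push(98): heap contents = [42, 44, 98]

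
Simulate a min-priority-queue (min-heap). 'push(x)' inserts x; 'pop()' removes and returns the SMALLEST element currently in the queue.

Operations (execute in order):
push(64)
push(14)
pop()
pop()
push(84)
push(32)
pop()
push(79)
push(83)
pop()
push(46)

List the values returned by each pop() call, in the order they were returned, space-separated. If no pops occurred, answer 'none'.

Answer: 14 64 32 79

Derivation:
push(64): heap contents = [64]
push(14): heap contents = [14, 64]
pop() → 14: heap contents = [64]
pop() → 64: heap contents = []
push(84): heap contents = [84]
push(32): heap contents = [32, 84]
pop() → 32: heap contents = [84]
push(79): heap contents = [79, 84]
push(83): heap contents = [79, 83, 84]
pop() → 79: heap contents = [83, 84]
push(46): heap contents = [46, 83, 84]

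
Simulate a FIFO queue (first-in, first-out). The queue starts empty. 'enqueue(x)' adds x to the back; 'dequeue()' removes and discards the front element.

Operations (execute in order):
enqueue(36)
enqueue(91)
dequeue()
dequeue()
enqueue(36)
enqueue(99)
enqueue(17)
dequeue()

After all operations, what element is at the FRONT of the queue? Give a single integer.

Answer: 99

Derivation:
enqueue(36): queue = [36]
enqueue(91): queue = [36, 91]
dequeue(): queue = [91]
dequeue(): queue = []
enqueue(36): queue = [36]
enqueue(99): queue = [36, 99]
enqueue(17): queue = [36, 99, 17]
dequeue(): queue = [99, 17]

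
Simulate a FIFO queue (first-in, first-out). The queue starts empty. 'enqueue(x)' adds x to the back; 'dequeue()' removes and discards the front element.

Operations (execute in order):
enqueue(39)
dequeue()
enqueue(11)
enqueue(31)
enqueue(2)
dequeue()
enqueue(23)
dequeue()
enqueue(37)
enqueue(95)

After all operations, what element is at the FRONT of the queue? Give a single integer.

enqueue(39): queue = [39]
dequeue(): queue = []
enqueue(11): queue = [11]
enqueue(31): queue = [11, 31]
enqueue(2): queue = [11, 31, 2]
dequeue(): queue = [31, 2]
enqueue(23): queue = [31, 2, 23]
dequeue(): queue = [2, 23]
enqueue(37): queue = [2, 23, 37]
enqueue(95): queue = [2, 23, 37, 95]

Answer: 2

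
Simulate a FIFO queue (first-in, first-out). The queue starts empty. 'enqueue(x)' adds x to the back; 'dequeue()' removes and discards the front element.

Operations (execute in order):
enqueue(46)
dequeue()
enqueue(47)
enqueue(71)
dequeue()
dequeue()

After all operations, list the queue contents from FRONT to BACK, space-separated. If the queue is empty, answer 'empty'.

enqueue(46): [46]
dequeue(): []
enqueue(47): [47]
enqueue(71): [47, 71]
dequeue(): [71]
dequeue(): []

Answer: empty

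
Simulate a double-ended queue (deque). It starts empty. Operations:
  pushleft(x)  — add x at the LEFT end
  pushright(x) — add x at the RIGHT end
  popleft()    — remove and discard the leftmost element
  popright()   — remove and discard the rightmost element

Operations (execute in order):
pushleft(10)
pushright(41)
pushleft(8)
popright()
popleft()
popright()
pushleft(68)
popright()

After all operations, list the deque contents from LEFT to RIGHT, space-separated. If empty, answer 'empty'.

pushleft(10): [10]
pushright(41): [10, 41]
pushleft(8): [8, 10, 41]
popright(): [8, 10]
popleft(): [10]
popright(): []
pushleft(68): [68]
popright(): []

Answer: empty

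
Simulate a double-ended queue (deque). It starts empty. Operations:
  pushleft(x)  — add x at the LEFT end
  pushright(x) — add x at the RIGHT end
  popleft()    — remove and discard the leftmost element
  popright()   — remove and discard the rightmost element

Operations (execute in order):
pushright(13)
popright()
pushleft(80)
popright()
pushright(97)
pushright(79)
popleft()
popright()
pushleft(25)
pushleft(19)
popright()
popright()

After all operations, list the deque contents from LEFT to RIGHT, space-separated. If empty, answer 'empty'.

Answer: empty

Derivation:
pushright(13): [13]
popright(): []
pushleft(80): [80]
popright(): []
pushright(97): [97]
pushright(79): [97, 79]
popleft(): [79]
popright(): []
pushleft(25): [25]
pushleft(19): [19, 25]
popright(): [19]
popright(): []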